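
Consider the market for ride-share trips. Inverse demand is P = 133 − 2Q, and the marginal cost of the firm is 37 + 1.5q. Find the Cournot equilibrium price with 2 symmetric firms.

P = 81.8

With 2 symmetric Cournot firms, each firm's FOC gives 133 − 6q = 37 + 1.5q, so q = 12.8, Q = 2·12.8 = 25.6, and P = 81.8.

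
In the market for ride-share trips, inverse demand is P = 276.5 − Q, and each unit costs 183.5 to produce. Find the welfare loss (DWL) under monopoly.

Under competition P = MC = 183.5, so Q = (276.5 − 183.5)/1 = 93.
A monopolist chooses Q where MR = MC. MR = 276.5 − 2Q; setting this equal to 183.5 gives Q = 46.5 and P = 230.
DWL is the triangle between Q = 46.5 and Q = 93: ½·(93 − 46.5)·(230 − 183.5) = 1081.125.

DWL = 1081.125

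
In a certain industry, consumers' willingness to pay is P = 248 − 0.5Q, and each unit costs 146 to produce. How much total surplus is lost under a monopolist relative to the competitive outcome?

DWL = 2601

Perfect competition: P = MC = 146, so 248 − 0.5Q = 146 and Q = 204.
The monopolist equates marginal revenue to marginal cost: 248 − Q = 146, so Q = 102. From demand, P = 197.
DWL is the triangle between Q = 102 and Q = 204: ½·(204 − 102)·(197 − 146) = 2601.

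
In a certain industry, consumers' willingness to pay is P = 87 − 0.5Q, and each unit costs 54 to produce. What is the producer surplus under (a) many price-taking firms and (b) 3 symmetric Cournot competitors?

Competition: PS = 0; Cournot: PS = 408.375

Competitive firms price at marginal cost: P = 54, giving Q = 66.
PS = (54 − 54)·66 = 0.
Cournot with 3 identical firms: the symmetric best-response condition is 87 − 2q = 54. Each firm produces q = 16.5, total output Q = 49.5, price P = 62.25.
PS = (62.25 − 54)·49.5 = 408.375.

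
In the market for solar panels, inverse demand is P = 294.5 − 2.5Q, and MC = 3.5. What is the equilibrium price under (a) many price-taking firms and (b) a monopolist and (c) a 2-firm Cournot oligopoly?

Competitive firms price at marginal cost: P = 3.5, giving Q = 116.4.
Monopoly sets MR = MC: 294.5 − 5Q = 3.5 ⇒ Q = 58.2, P = 294.5 − 2.5·58.2 = 149.
Cournot with 2 identical firms: the symmetric best-response condition is 294.5 − 7.5q = 3.5. Each firm produces q = 38.8, total output Q = 77.6, price P = 100.5.

Competition: P = 3.5; Monopoly: P = 149; Cournot: P = 100.5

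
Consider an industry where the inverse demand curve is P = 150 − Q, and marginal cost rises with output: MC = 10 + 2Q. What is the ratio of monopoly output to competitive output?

Q_m/Q_c = 0.75

A monopolist chooses Q where MR = MC. MR = 150 − 2Q; setting this equal to 10 + 2Q gives Q = 35 and P = 115.
Competitive equilibrium sets price equal to marginal cost: 150 − Q = 10 + 2Q, so Q = 140/3 and P = 310/3.
Ratio Q_m/Q_c = 35/(140/3) = 0.75.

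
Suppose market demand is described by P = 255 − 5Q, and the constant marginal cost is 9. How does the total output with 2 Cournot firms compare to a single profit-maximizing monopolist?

Cournot: Q = 32.8; Monopoly: Q = 24.6

With 2 symmetric Cournot firms, each firm's FOC gives 255 − 15q = 9, so q = 16.4, Q = 2·16.4 = 32.8, and P = 91.
Monopoly sets MR = MC: 255 − 10Q = 9 ⇒ Q = 24.6, P = 255 − 5·24.6 = 132.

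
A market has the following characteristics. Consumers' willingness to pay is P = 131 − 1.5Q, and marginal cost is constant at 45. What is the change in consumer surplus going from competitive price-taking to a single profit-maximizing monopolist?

Consumer surplus falls by 1849

Under competition P = MC = 45, so Q = (131 − 45)/1.5 = 172/3.
CS = ½·(131 − 45)·172/3 = 7396/3.
The monopolist equates marginal revenue to marginal cost: 131 − 3Q = 45, so Q = 86/3. From demand, P = 88.
CS = ½·(131 − 88)·86/3 = 1849/3.
Change in consumer surplus: 1849/3 − 7396/3 = −1849.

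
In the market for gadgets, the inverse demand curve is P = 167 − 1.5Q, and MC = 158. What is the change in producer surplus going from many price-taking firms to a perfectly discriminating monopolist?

Perfect competition: P = MC = 158, so 167 − 1.5Q = 158 and Q = 6.
PS = (158 − 158)·6 = 0.
A perfectly discriminating monopolist sells every unit with P(Q) ≥ MC(Q), so output equals the competitive quantity Q = 6. Each buyer pays their reservation price, so CS = 0 and the firm captures all surplus.
PS = ½·(167 − 158)·6 = 27.
Change in producer surplus: 27 − 0 = 27.

Producer surplus rises by 27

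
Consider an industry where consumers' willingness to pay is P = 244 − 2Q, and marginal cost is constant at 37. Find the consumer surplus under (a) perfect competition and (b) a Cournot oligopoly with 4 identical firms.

Competition: CS = 10712.25; Cournot: CS = 6855.84

Perfect competition: P = MC = 37, so 244 − 2Q = 37 and Q = 103.5.
CS = ½·(244 − 37)·103.5 = 10712.25.
With 4 symmetric Cournot firms, each firm's FOC gives 244 − 10q = 37, so q = 20.7, Q = 4·20.7 = 82.8, and P = 78.4.
CS = ½·(244 − 78.4)·82.8 = 6855.84.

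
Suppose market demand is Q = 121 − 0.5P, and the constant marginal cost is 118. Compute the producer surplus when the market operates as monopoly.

Inverting demand: P = 242 − 2Q.
Monopoly sets MR = MC: 242 − 4Q = 118 ⇒ Q = 31, P = 242 − 2·31 = 180.
PS = (180 − 118)·31 = 1922.

PS = 1922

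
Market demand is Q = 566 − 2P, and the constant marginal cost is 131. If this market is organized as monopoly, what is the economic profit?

Profit = 11552

Inverting demand: P = 283 − 0.5Q.
Monopoly sets MR = MC: 283 − Q = 131 ⇒ Q = 152, P = 283 − 0.5·152 = 207.
Profit = (207 − 131)·152 = 11552.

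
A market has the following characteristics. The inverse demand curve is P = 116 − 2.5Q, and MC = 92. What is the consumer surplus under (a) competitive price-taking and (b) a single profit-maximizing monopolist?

Perfect competition: P = MC = 92, so 116 − 2.5Q = 92 and Q = 9.6.
CS = ½·(116 − 92)·9.6 = 115.2.
Monopoly sets MR = MC: 116 − 5Q = 92 ⇒ Q = 4.8, P = 116 − 2.5·4.8 = 104.
CS = ½·(116 − 104)·4.8 = 28.8.

Competition: CS = 115.2; Monopoly: CS = 28.8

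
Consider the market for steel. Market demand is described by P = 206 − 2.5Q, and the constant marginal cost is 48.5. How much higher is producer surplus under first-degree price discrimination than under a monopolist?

The monopolist equates marginal revenue to marginal cost: 206 − 5Q = 48.5, so Q = 31.5. From demand, P = 127.25.
PS = (127.25 − 48.5)·31.5 = 2480.625.
A perfectly discriminating monopolist sells every unit with P(Q) ≥ MC(Q), so output equals the competitive quantity Q = 63. Each buyer pays their reservation price, so CS = 0 and the firm captures all surplus.
PS = ½·(206 − 48.5)·63 = 4961.25.
Change in producer surplus: 4961.25 − 2480.625 = 2480.625.

Producer surplus rises by 2480.625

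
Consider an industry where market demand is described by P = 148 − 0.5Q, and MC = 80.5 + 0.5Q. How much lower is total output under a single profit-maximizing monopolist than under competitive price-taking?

Total output falls by 22.5

Under competition P = MC: 148 − 0.5Q = 80.5 + 0.5Q ⇒ Q = 67.5, P = 114.25.
A monopolist chooses Q where MR = MC. MR = 148 − Q; setting this equal to 80.5 + 0.5Q gives Q = 45 and P = 125.5.
Change in total output: 45 − 67.5 = −22.5.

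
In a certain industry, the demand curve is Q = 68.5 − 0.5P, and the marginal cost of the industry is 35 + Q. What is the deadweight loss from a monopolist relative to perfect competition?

Inverting demand: P = 137 − 2Q.
Under competition P = MC: 137 − 2Q = 35 + Q ⇒ Q = 34, P = 69.
A monopolist chooses Q where MR = MC. MR = 137 − 4Q; setting this equal to 35 + Q gives Q = 20.4 and P = 96.2.
CS = ½·(137 − 69)·34 = 1156; PS = (69·34 − 35·34 − ½·1·34²) = 578; TS = 1734.
CS = ½·(137 − 96.2)·20.4 = 416.16; PS = (96.2·20.4 − 35·20.4 − ½·1·20.4²) = 1040.4; TS = 1456.56.
DWL = 1734 − 1456.56 = 277.44.

DWL = 277.44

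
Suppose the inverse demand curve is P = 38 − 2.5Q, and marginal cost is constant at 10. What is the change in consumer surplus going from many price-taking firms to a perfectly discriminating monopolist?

Consumer surplus falls by 156.8

Under competition P = MC = 10, so Q = (38 − 10)/2.5 = 11.2.
CS = ½·(38 − 10)·11.2 = 156.8.
A perfectly discriminating monopolist sells every unit with P(Q) ≥ MC(Q), so output equals the competitive quantity Q = 11.2. Each buyer pays their reservation price, so CS = 0 and the firm captures all surplus.
CS = 0.
Change in consumer surplus: 0 − 156.8 = −156.8.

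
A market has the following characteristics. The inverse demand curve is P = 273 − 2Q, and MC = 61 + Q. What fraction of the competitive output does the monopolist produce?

Q_m/Q_c = 0.6

The monopolist equates marginal revenue to marginal cost: 273 − 4Q = 61 + Q, so Q = 42.4. From demand, P = 188.2.
Competitive equilibrium sets price equal to marginal cost: 273 − 2Q = 61 + Q, so Q = 212/3 and P = 395/3.
Ratio Q_m/Q_c = 42.4/(212/3) = 0.6.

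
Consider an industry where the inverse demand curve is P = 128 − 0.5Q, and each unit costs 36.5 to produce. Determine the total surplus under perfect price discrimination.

TS = 8372.25

A perfectly discriminating monopolist sells every unit with P(Q) ≥ MC(Q), so output equals the competitive quantity Q = 183. Each buyer pays their reservation price, so CS = 0 and the firm captures all surplus.
TS = 8372.25 (equal to competitive TS).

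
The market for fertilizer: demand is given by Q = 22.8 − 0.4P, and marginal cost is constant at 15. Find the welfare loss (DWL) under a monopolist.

Inverting demand: P = 57 − 2.5Q.
Under competition P = MC = 15, so Q = (57 − 15)/2.5 = 16.8.
A monopolist chooses Q where MR = MC. MR = 57 − 5Q; setting this equal to 15 gives Q = 8.4 and P = 36.
DWL is the triangle between Q = 8.4 and Q = 16.8: ½·(16.8 − 8.4)·(36 − 15) = 88.2.

DWL = 88.2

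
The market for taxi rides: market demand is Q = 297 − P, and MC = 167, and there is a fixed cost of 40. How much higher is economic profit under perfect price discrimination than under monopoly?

π rises by 4225

Inverting demand: P = 297 − Q.
Monopoly sets MR = MC: 297 − 2Q = 167 ⇒ Q = 65, P = 297 − 65 = 232.
Profit = (232 − 167)·65 − 40 = 4185.
With perfect price discrimination, output is the efficient level Q = 130 (where demand meets MC), but every buyer pays their willingness to pay: CS = 0 and PS = total surplus.
PS equals the full surplus area, 8450. Profit = 8450 − 40 = 8410.
Change in economic profit: 8410 − 4185 = 4225.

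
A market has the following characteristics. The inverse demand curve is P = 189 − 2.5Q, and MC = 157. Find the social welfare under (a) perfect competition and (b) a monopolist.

Competitive firms price at marginal cost: P = 157, giving Q = 12.8.
CS = ½·(189 − 157)·12.8 = 204.8; PS = (157 − 157)·12.8 = 0; TS = 204.8.
The monopolist equates marginal revenue to marginal cost: 189 − 5Q = 157, so Q = 6.4. From demand, P = 173.
CS = ½·(189 − 173)·6.4 = 51.2; PS = (173 − 157)·6.4 = 102.4; TS = 153.6.

Competition: TS = 204.8; Monopoly: TS = 153.6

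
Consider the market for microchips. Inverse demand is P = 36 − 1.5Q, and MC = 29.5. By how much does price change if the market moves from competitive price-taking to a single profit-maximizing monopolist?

Competitive firms price at marginal cost: P = 29.5, giving Q = 13/3.
The monopolist equates marginal revenue to marginal cost: 36 − 3Q = 29.5, so Q = 13/6. From demand, P = 32.75.
Change in price: 32.75 − 29.5 = 3.25.

Price rises by 3.25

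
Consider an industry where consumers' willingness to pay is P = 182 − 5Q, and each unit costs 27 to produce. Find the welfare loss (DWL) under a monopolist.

DWL = 600.625

Under competition P = MC = 27, so Q = (182 − 27)/5 = 31.
A monopolist chooses Q where MR = MC. MR = 182 − 10Q; setting this equal to 27 gives Q = 15.5 and P = 104.5.
DWL is the triangle between Q = 15.5 and Q = 31: ½·(31 − 15.5)·(104.5 − 27) = 600.625.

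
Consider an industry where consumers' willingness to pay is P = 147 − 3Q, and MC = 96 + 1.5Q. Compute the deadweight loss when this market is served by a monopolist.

DWL = 46.24

Under competition P = MC: 147 − 3Q = 96 + 1.5Q ⇒ Q = 34/3, P = 113.
The monopolist equates marginal revenue to marginal cost: 147 − 6Q = 96 + 1.5Q, so Q = 6.8. From demand, P = 126.6.
CS = ½·(147 − 113)·34/3 = 578/3; PS = (113·34/3 − 96·34/3 − ½·1.5·(34/3)²) = 289/3; TS = 289.
CS = ½·(147 − 126.6)·6.8 = 69.36; PS = (126.6·6.8 − 96·6.8 − ½·1.5·6.8²) = 173.4; TS = 242.76.
DWL = 289 − 242.76 = 46.24.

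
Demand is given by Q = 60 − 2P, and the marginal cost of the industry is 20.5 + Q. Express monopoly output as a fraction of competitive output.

Q_m/Q_c = 0.75

Inverting demand: P = 30 − 0.5Q.
A monopolist chooses Q where MR = MC. MR = 30 − Q; setting this equal to 20.5 + Q gives Q = 4.75 and P = 27.625.
Competitive equilibrium sets price equal to marginal cost: 30 − 0.5Q = 20.5 + Q, so Q = 19/3 and P = 161/6.
Ratio Q_m/Q_c = 4.75/(19/3) = 0.75.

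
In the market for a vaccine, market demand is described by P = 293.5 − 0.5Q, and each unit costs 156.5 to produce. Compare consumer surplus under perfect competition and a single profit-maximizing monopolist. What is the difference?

CS falls by 14076.75

Perfect competition: P = MC = 156.5, so 293.5 − 0.5Q = 156.5 and Q = 274.
CS = ½·(293.5 − 156.5)·274 = 18769.
The monopolist equates marginal revenue to marginal cost: 293.5 − Q = 156.5, so Q = 137. From demand, P = 225.
CS = ½·(293.5 − 225)·137 = 4692.25.
Change in consumer surplus: 4692.25 − 18769 = −14076.75.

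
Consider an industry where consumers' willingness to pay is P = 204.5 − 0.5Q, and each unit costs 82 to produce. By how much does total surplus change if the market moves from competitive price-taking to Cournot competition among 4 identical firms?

Competitive firms price at marginal cost: P = 82, giving Q = 245.
CS = ½·(204.5 − 82)·245 = 15006.25; PS = (82 − 82)·245 = 0; TS = 15006.25.
In a 4-firm Cournot equilibrium, symmetry and the first-order condition give q = (204.5 − 82)/(2.5) = 49. So Q = 196 and P = 106.5.
CS = ½·(204.5 − 106.5)·196 = 9604; PS = (106.5 − 82)·196 = 4802; TS = 14406.
Change in total surplus: 14406 − 15006.25 = −600.25.

Total surplus falls by 600.25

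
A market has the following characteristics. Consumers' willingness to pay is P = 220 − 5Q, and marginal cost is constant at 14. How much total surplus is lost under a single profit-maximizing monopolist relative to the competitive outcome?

DWL = 1060.9

Competitive firms price at marginal cost: P = 14, giving Q = 41.2.
Monopoly sets MR = MC: 220 − 10Q = 14 ⇒ Q = 20.6, P = 220 − 5·20.6 = 117.
DWL is the triangle between Q = 20.6 and Q = 41.2: ½·(41.2 − 20.6)·(117 − 14) = 1060.9.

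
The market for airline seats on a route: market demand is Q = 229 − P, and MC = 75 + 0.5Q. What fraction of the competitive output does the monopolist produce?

Q_m/Q_c = 0.6

Inverting demand: P = 229 − Q.
A monopolist chooses Q where MR = MC. MR = 229 − 2Q; setting this equal to 75 + 0.5Q gives Q = 61.6 and P = 167.4.
Under competition P = MC: 229 − Q = 75 + 0.5Q ⇒ Q = 308/3, P = 379/3.
Ratio Q_m/Q_c = 61.6/(308/3) = 0.6.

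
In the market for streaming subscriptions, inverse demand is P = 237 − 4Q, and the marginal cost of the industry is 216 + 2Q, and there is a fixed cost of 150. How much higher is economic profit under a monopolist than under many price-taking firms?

Competitive equilibrium sets price equal to marginal cost: 237 − 4Q = 216 + 2Q, so Q = 3.5 and P = 223.
Profit = 223·3.5 − (216·3.5 + ½·2·3.5²) − 150 = −137.75.
The monopolist equates marginal revenue to marginal cost: 237 − 8Q = 216 + 2Q, so Q = 2.1. From demand, P = 228.6.
Profit = 228.6·2.1 − (216·2.1 + ½·2·2.1²) − 150 = −127.95.
Change in economic profit: −127.95 − −137.75 = 9.8.

Economic profit rises by 9.8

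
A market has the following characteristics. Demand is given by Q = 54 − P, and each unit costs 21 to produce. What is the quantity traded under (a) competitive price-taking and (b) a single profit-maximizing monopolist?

Competition: Q = 33; Monopoly: Q = 16.5

Inverting demand: P = 54 − Q.
Competitive firms price at marginal cost: P = 21, giving Q = 33.
The monopolist equates marginal revenue to marginal cost: 54 − 2Q = 21, so Q = 16.5. From demand, P = 37.5.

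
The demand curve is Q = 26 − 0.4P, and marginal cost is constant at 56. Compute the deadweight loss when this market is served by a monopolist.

Inverting demand: P = 65 − 2.5Q.
Under competition P = MC = 56, so Q = (65 − 56)/2.5 = 3.6.
The monopolist equates marginal revenue to marginal cost: 65 − 5Q = 56, so Q = 1.8. From demand, P = 60.5.
DWL is the triangle between Q = 1.8 and Q = 3.6: ½·(3.6 − 1.8)·(60.5 − 56) = 4.05.

DWL = 4.05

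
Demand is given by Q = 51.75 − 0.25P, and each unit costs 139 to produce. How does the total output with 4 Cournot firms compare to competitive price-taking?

Cournot: Q = 13.6; Competition: Q = 17

Inverting demand: P = 207 − 4Q.
Cournot with 4 identical firms: the symmetric best-response condition is 207 − 20q = 139. Each firm produces q = 3.4, total output Q = 13.6, price P = 152.6.
Perfect competition: P = MC = 139, so 207 − 4Q = 139 and Q = 17.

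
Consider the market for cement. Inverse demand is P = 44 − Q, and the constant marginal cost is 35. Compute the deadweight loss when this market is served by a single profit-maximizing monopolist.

DWL = 10.125

Competitive firms price at marginal cost: P = 35, giving Q = 9.
A monopolist chooses Q where MR = MC. MR = 44 − 2Q; setting this equal to 35 gives Q = 4.5 and P = 39.5.
DWL is the triangle between Q = 4.5 and Q = 9: ½·(9 − 4.5)·(39.5 − 35) = 10.125.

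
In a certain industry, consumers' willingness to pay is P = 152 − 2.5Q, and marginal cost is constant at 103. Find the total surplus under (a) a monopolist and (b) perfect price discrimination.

Monopoly: TS = 360.15; Perfect PD: TS = 480.2

Monopoly sets MR = MC: 152 − 5Q = 103 ⇒ Q = 9.8, P = 152 − 2.5·9.8 = 127.5.
CS = ½·(152 − 127.5)·9.8 = 120.05; PS = (127.5 − 103)·9.8 = 240.1; TS = 360.15.
A perfectly discriminating monopolist sells every unit with P(Q) ≥ MC(Q), so output equals the competitive quantity Q = 19.6. Each buyer pays their reservation price, so CS = 0 and the firm captures all surplus.
TS = 480.2 (equal to competitive TS).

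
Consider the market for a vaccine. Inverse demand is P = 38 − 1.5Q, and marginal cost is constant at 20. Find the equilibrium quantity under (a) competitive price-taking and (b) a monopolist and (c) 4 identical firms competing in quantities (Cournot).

Competition: Q = 12; Monopoly: Q = 6; Cournot: Q = 9.6

Competitive firms price at marginal cost: P = 20, giving Q = 12.
Monopoly sets MR = MC: 38 − 3Q = 20 ⇒ Q = 6, P = 38 − 1.5·6 = 29.
In a 4-firm Cournot equilibrium, symmetry and the first-order condition give q = (38 − 20)/(7.5) = 2.4. So Q = 9.6 and P = 23.6.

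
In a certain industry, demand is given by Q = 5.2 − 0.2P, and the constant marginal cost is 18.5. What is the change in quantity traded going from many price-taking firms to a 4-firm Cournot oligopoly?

Inverting demand: P = 26 − 5Q.
Under competition P = MC = 18.5, so Q = (26 − 18.5)/5 = 1.5.
Cournot with 4 identical firms: the symmetric best-response condition is 26 − 25q = 18.5. Each firm produces q = 0.3, total output Q = 1.2, price P = 20.
Change in quantity traded: 1.2 − 1.5 = −0.3.

Quantity traded falls by 0.3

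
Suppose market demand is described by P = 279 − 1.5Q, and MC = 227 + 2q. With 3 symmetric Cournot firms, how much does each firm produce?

In a 3-firm Cournot equilibrium, symmetry and the first-order condition give q = (279 − 227)/(8) = 6.5. So Q = 19.5 and P = 249.75.

q_i = 6.5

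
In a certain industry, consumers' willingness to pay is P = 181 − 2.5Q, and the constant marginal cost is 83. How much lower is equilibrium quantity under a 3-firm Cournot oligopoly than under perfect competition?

Perfect competition: P = MC = 83, so 181 − 2.5Q = 83 and Q = 39.2.
With 3 symmetric Cournot firms, each firm's FOC gives 181 − 10q = 83, so q = 9.8, Q = 3·9.8 = 29.4, and P = 107.5.
Change in equilibrium quantity: 29.4 − 39.2 = −9.8.

Equilibrium quantity falls by 9.8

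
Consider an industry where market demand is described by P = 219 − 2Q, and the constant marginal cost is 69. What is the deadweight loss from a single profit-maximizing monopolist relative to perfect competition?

DWL = 1406.25

Competitive firms price at marginal cost: P = 69, giving Q = 75.
Monopoly sets MR = MC: 219 − 4Q = 69 ⇒ Q = 37.5, P = 219 − 2·37.5 = 144.
DWL is the triangle between Q = 37.5 and Q = 75: ½·(75 − 37.5)·(144 − 69) = 1406.25.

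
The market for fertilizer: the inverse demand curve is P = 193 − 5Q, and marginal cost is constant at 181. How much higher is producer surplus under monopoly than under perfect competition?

PS rises by 7.2

Competitive firms price at marginal cost: P = 181, giving Q = 2.4.
PS = (181 − 181)·2.4 = 0.
Monopoly sets MR = MC: 193 − 10Q = 181 ⇒ Q = 1.2, P = 193 − 5·1.2 = 187.
PS = (187 − 181)·1.2 = 7.2.
Change in producer surplus: 7.2 − 0 = 7.2.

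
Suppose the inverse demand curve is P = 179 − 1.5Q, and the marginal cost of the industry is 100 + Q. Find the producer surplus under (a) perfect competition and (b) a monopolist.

Competition: PS = 499.28; Monopoly: PS = 780.125

Under competition P = MC: 179 − 1.5Q = 100 + Q ⇒ Q = 31.6, P = 131.6.
PS = P·Q − VC(Q) = 131.6·31.6 − (100·31.6 + ½·1·31.6²) = 499.28.
The monopolist equates marginal revenue to marginal cost: 179 − 3Q = 100 + Q, so Q = 19.75. From demand, P = 149.375.
PS = P·Q − VC(Q) = 149.375·19.75 − (100·19.75 + ½·1·19.75²) = 780.125.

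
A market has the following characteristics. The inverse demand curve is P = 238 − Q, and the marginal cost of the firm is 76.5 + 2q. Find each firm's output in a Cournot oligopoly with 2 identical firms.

q_i = 32.3

Cournot with 2 identical firms: the symmetric best-response condition is 238 − 3q = 76.5 + 2q. Each firm produces q = 32.3, total output Q = 64.6, price P = 173.4.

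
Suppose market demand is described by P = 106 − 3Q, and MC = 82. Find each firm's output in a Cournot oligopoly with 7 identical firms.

With 7 symmetric Cournot firms, each firm's FOC gives 106 − 24q = 82, so q = 1, Q = 7·1 = 7, and P = 85.

q_i = 1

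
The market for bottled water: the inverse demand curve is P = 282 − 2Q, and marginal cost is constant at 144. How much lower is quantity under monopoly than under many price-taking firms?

Q falls by 34.5

Perfect competition: P = MC = 144, so 282 − 2Q = 144 and Q = 69.
The monopolist equates marginal revenue to marginal cost: 282 − 4Q = 144, so Q = 34.5. From demand, P = 213.
Change in quantity: 34.5 − 69 = −34.5.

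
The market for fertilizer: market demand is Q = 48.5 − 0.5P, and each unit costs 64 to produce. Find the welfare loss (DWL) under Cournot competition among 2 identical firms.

Inverting demand: P = 97 − 2Q.
Competitive firms price at marginal cost: P = 64, giving Q = 16.5.
Cournot with 2 identical firms: the symmetric best-response condition is 97 − 6q = 64. Each firm produces q = 5.5, total output Q = 11, price P = 75.
DWL is the triangle between Q = 11 and Q = 16.5: ½·(16.5 − 11)·(75 − 64) = 30.25.

DWL = 30.25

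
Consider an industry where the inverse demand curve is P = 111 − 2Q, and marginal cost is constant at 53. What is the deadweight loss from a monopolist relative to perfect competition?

DWL = 210.25

Under competition P = MC = 53, so Q = (111 − 53)/2 = 29.
The monopolist equates marginal revenue to marginal cost: 111 − 4Q = 53, so Q = 14.5. From demand, P = 82.
DWL is the triangle between Q = 14.5 and Q = 29: ½·(29 − 14.5)·(82 − 53) = 210.25.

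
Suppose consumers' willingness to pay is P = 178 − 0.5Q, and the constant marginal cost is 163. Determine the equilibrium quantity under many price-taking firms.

Q = 30

Competitive firms price at marginal cost: P = 163, giving Q = 30.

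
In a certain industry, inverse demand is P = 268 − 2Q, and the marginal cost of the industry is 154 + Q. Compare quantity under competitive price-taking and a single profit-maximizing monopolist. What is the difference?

Quantity falls by 15.2

Competitive equilibrium sets price equal to marginal cost: 268 − 2Q = 154 + Q, so Q = 38 and P = 192.
The monopolist equates marginal revenue to marginal cost: 268 − 4Q = 154 + Q, so Q = 22.8. From demand, P = 222.4.
Change in quantity: 22.8 − 38 = −15.2.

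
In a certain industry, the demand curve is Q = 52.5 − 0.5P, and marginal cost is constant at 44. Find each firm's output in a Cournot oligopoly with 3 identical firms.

Inverting demand: P = 105 − 2Q.
With 3 symmetric Cournot firms, each firm's FOC gives 105 − 8q = 44, so q = 7.625, Q = 3·7.625 = 22.875, and P = 59.25.

q_i = 7.625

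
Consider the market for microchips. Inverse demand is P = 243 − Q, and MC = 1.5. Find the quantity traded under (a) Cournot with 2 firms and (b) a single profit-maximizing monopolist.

With 2 symmetric Cournot firms, each firm's FOC gives 243 − 3q = 1.5, so q = 80.5, Q = 2·80.5 = 161, and P = 82.
Monopoly sets MR = MC: 243 − 2Q = 1.5 ⇒ Q = 120.75, P = 243 − 120.75 = 122.25.

Cournot: Q = 161; Monopoly: Q = 120.75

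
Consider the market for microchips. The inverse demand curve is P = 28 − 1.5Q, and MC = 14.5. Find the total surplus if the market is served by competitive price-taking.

TS = 60.75

Under competition P = MC = 14.5, so Q = (28 − 14.5)/1.5 = 9.
CS = ½·(28 − 14.5)·9 = 60.75; PS = (14.5 − 14.5)·9 = 0; TS = 60.75.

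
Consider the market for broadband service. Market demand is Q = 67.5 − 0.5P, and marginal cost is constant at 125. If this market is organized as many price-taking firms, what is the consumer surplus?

Inverting demand: P = 135 − 2Q.
Competitive firms price at marginal cost: P = 125, giving Q = 5.
CS = ½·(135 − 125)·5 = 25.

CS = 25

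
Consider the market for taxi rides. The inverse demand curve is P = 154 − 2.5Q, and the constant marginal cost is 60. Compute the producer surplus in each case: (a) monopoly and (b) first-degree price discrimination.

Monopoly sets MR = MC: 154 − 5Q = 60 ⇒ Q = 18.8, P = 154 − 2.5·18.8 = 107.
PS = (107 − 60)·18.8 = 883.6.
A perfectly discriminating monopolist sells every unit with P(Q) ≥ MC(Q), so output equals the competitive quantity Q = 37.6. Each buyer pays their reservation price, so CS = 0 and the firm captures all surplus.
PS = ½·(154 − 60)·37.6 = 1767.2.

Monopoly: PS = 883.6; Perfect PD: PS = 1767.2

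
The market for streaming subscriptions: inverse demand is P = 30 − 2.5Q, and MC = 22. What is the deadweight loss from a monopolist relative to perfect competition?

DWL = 3.2

Competitive firms price at marginal cost: P = 22, giving Q = 3.2.
The monopolist equates marginal revenue to marginal cost: 30 − 5Q = 22, so Q = 1.6. From demand, P = 26.
DWL is the triangle between Q = 1.6 and Q = 3.2: ½·(3.2 − 1.6)·(26 − 22) = 3.2.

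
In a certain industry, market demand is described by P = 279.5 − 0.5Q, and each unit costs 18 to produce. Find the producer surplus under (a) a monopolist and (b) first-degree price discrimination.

Monopoly: PS = 34191.125; Perfect PD: PS = 68382.25

The monopolist equates marginal revenue to marginal cost: 279.5 − Q = 18, so Q = 261.5. From demand, P = 148.75.
PS = (148.75 − 18)·261.5 = 34191.125.
Under first-degree price discrimination the firm charges each unit its demand price and produces up to where P = MC, i.e. Q = 523. Consumer surplus is zero; producer surplus equals total surplus.
PS = ½·(279.5 − 18)·523 = 68382.25.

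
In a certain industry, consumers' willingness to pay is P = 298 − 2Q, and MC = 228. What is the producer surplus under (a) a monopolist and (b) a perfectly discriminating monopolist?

Monopoly: PS = 612.5; Perfect PD: PS = 1225

A monopolist chooses Q where MR = MC. MR = 298 − 4Q; setting this equal to 228 gives Q = 17.5 and P = 263.
PS = (263 − 228)·17.5 = 612.5.
With perfect price discrimination, output is the efficient level Q = 35 (where demand meets MC), but every buyer pays their willingness to pay: CS = 0 and PS = total surplus.
PS = ½·(298 − 228)·35 = 1225.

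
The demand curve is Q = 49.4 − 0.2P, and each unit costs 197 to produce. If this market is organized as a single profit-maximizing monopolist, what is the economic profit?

Inverting demand: P = 247 − 5Q.
Monopoly sets MR = MC: 247 − 10Q = 197 ⇒ Q = 5, P = 247 − 5·5 = 222.
Profit = (222 − 197)·5 = 125.

Profit = 125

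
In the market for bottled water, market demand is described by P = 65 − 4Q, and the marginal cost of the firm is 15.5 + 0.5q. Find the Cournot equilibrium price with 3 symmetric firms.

In a 3-firm Cournot equilibrium, symmetry and the first-order condition give q = (65 − 15.5)/(16.5) = 3. So Q = 9 and P = 29.

P = 29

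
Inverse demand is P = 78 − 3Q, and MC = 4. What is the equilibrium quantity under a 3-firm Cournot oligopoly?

Q = 18.5

Cournot with 3 identical firms: the symmetric best-response condition is 78 − 12q = 4. Each firm produces q = 37/6, total output Q = 18.5, price P = 22.5.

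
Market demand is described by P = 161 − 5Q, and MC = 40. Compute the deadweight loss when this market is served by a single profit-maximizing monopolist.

Under competition P = MC = 40, so Q = (161 − 40)/5 = 24.2.
The monopolist equates marginal revenue to marginal cost: 161 − 10Q = 40, so Q = 12.1. From demand, P = 100.5.
DWL is the triangle between Q = 12.1 and Q = 24.2: ½·(24.2 − 12.1)·(100.5 − 40) = 366.025.

DWL = 366.025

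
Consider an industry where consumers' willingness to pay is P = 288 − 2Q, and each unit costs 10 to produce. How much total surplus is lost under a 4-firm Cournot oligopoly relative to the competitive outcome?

Under competition P = MC = 10, so Q = (288 − 10)/2 = 139.
In a 4-firm Cournot equilibrium, symmetry and the first-order condition give q = (288 − 10)/(10) = 27.8. So Q = 111.2 and P = 65.6.
DWL is the triangle between Q = 111.2 and Q = 139: ½·(139 − 111.2)·(65.6 − 10) = 772.84.

DWL = 772.84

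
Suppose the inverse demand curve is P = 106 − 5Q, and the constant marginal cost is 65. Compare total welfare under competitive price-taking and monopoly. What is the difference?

Total welfare falls by 42.025

Competitive firms price at marginal cost: P = 65, giving Q = 8.2.
CS = ½·(106 − 65)·8.2 = 168.1; PS = (65 − 65)·8.2 = 0; TS = 168.1.
A monopolist chooses Q where MR = MC. MR = 106 − 10Q; setting this equal to 65 gives Q = 4.1 and P = 85.5.
CS = ½·(106 − 85.5)·4.1 = 42.025; PS = (85.5 − 65)·4.1 = 84.05; TS = 126.075.
Change in total welfare: 126.075 − 168.1 = −42.025.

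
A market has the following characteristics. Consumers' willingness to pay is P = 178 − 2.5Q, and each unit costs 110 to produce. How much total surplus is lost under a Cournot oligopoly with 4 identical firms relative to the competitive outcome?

Perfect competition: P = MC = 110, so 178 − 2.5Q = 110 and Q = 27.2.
In a 4-firm Cournot equilibrium, symmetry and the first-order condition give q = (178 − 110)/(12.5) = 5.44. So Q = 21.76 and P = 123.6.
DWL is the triangle between Q = 21.76 and Q = 27.2: ½·(27.2 − 21.76)·(123.6 − 110) = 36.992.

DWL = 36.992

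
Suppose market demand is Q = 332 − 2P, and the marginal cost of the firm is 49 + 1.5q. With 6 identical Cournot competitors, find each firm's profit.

Inverting demand: P = 166 − 0.5Q.
In a 6-firm Cournot equilibrium, symmetry and the first-order condition give q = (166 − 49)/(5) = 23.4. So Q = 140.4 and P = 95.8.
Each firm's profit = 95.8·23.4 − (49·23.4 + ½·1.5·23.4²) = 684.45.

π_i = 684.45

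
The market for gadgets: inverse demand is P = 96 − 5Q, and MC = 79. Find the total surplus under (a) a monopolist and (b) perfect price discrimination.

Monopoly: TS = 21.675; Perfect PD: TS = 28.9

The monopolist equates marginal revenue to marginal cost: 96 − 10Q = 79, so Q = 1.7. From demand, P = 87.5.
CS = ½·(96 − 87.5)·1.7 = 7.225; PS = (87.5 − 79)·1.7 = 14.45; TS = 21.675.
Under first-degree price discrimination the firm charges each unit its demand price and produces up to where P = MC, i.e. Q = 3.4. Consumer surplus is zero; producer surplus equals total surplus.
TS = 28.9 (equal to competitive TS).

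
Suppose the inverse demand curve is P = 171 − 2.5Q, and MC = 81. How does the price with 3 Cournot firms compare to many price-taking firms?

In a 3-firm Cournot equilibrium, symmetry and the first-order condition give q = (171 − 81)/(10) = 9. So Q = 27 and P = 103.5.
Under competition P = MC = 81, so Q = (171 − 81)/2.5 = 36.

Cournot: P = 103.5; Competition: P = 81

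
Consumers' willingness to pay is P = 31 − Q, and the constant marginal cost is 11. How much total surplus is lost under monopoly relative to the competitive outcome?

DWL = 50

Perfect competition: P = MC = 11, so 31 − Q = 11 and Q = 20.
Monopoly sets MR = MC: 31 − 2Q = 11 ⇒ Q = 10, P = 31 − 10 = 21.
DWL is the triangle between Q = 10 and Q = 20: ½·(20 − 10)·(21 − 11) = 50.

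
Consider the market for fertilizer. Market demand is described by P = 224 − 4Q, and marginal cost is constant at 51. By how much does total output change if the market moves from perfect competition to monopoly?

Q falls by 21.625

Perfect competition: P = MC = 51, so 224 − 4Q = 51 and Q = 43.25.
A monopolist chooses Q where MR = MC. MR = 224 − 8Q; setting this equal to 51 gives Q = 21.625 and P = 137.5.
Change in total output: 21.625 − 43.25 = −21.625.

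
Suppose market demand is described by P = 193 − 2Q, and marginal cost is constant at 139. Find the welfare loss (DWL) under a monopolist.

DWL = 182.25

Competitive firms price at marginal cost: P = 139, giving Q = 27.
A monopolist chooses Q where MR = MC. MR = 193 − 4Q; setting this equal to 139 gives Q = 13.5 and P = 166.
DWL is the triangle between Q = 13.5 and Q = 27: ½·(27 − 13.5)·(166 − 139) = 182.25.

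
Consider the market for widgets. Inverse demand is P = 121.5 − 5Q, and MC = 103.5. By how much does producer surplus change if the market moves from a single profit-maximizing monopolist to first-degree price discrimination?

PS rises by 16.2

A monopolist chooses Q where MR = MC. MR = 121.5 − 10Q; setting this equal to 103.5 gives Q = 1.8 and P = 112.5.
PS = (112.5 − 103.5)·1.8 = 16.2.
A perfectly discriminating monopolist sells every unit with P(Q) ≥ MC(Q), so output equals the competitive quantity Q = 3.6. Each buyer pays their reservation price, so CS = 0 and the firm captures all surplus.
PS = ½·(121.5 − 103.5)·3.6 = 32.4.
Change in producer surplus: 32.4 − 16.2 = 16.2.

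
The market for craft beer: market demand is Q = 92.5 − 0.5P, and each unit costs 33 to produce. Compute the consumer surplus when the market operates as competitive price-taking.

CS = 5776

Inverting demand: P = 185 − 2Q.
Under competition P = MC = 33, so Q = (185 − 33)/2 = 76.
CS = ½·(185 − 33)·76 = 5776.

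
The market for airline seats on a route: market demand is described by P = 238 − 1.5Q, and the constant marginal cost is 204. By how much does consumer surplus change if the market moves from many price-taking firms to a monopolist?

Competitive firms price at marginal cost: P = 204, giving Q = 68/3.
CS = ½·(238 − 204)·68/3 = 1156/3.
Monopoly sets MR = MC: 238 − 3Q = 204 ⇒ Q = 34/3, P = 238 − 1.5·34/3 = 221.
CS = ½·(238 − 221)·34/3 = 289/3.
Change in consumer surplus: 289/3 − 1156/3 = −289.

CS falls by 289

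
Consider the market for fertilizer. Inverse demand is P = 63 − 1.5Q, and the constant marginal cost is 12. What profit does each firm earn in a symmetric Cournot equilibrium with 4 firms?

Cournot with 4 identical firms: the symmetric best-response condition is 63 − 7.5q = 12. Each firm produces q = 6.8, total output Q = 27.2, price P = 22.2.
Each firm's profit = (22.2 − 12)·6.8 = 69.36.

π_i = 69.36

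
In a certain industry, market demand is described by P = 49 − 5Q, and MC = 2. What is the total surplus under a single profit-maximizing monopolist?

A monopolist chooses Q where MR = MC. MR = 49 − 10Q; setting this equal to 2 gives Q = 4.7 and P = 25.5.
CS = ½·(49 − 25.5)·4.7 = 55.225; PS = (25.5 − 2)·4.7 = 110.45; TS = 165.675.

TS = 165.675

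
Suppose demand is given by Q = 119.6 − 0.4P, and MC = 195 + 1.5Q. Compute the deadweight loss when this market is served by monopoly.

Inverting demand: P = 299 − 2.5Q.
Under competition P = MC: 299 − 2.5Q = 195 + 1.5Q ⇒ Q = 26, P = 234.
The monopolist equates marginal revenue to marginal cost: 299 − 5Q = 195 + 1.5Q, so Q = 16. From demand, P = 259.
CS = ½·(299 − 234)·26 = 845; PS = (234·26 − 195·26 − ½·1.5·26²) = 507; TS = 1352.
CS = ½·(299 − 259)·16 = 320; PS = (259·16 − 195·16 − ½·1.5·16²) = 832; TS = 1152.
DWL = 1352 − 1152 = 200.

DWL = 200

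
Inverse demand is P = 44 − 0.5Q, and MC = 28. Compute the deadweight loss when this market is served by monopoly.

Under competition P = MC = 28, so Q = (44 − 28)/0.5 = 32.
A monopolist chooses Q where MR = MC. MR = 44 − Q; setting this equal to 28 gives Q = 16 and P = 36.
DWL is the triangle between Q = 16 and Q = 32: ½·(32 − 16)·(36 − 28) = 64.

DWL = 64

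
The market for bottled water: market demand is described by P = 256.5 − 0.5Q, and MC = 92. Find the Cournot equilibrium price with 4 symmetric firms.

Cournot with 4 identical firms: the symmetric best-response condition is 256.5 − 2.5q = 92. Each firm produces q = 65.8, total output Q = 263.2, price P = 124.9.

P = 124.9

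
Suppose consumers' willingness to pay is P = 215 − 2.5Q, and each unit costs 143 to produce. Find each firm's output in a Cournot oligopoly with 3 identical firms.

q_i = 7.2

Cournot with 3 identical firms: the symmetric best-response condition is 215 − 10q = 143. Each firm produces q = 7.2, total output Q = 21.6, price P = 161.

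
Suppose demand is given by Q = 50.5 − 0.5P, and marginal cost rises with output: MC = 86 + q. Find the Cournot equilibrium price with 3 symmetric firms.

P = 91

Inverting demand: P = 101 − 2Q.
With 3 symmetric Cournot firms, each firm's FOC gives 101 − 8q = 86 + q, so q = 5/3, Q = 3·5/3 = 5, and P = 91.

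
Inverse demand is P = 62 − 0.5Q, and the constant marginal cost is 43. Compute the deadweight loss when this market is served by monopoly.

Perfect competition: P = MC = 43, so 62 − 0.5Q = 43 and Q = 38.
Monopoly sets MR = MC: 62 − Q = 43 ⇒ Q = 19, P = 62 − 0.5·19 = 52.5.
DWL is the triangle between Q = 19 and Q = 38: ½·(38 − 19)·(52.5 − 43) = 90.25.

DWL = 90.25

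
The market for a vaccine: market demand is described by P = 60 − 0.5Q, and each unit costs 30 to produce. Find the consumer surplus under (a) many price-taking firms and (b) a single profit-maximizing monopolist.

Competition: CS = 900; Monopoly: CS = 225

Competitive firms price at marginal cost: P = 30, giving Q = 60.
CS = ½·(60 − 30)·60 = 900.
A monopolist chooses Q where MR = MC. MR = 60 − Q; setting this equal to 30 gives Q = 30 and P = 45.
CS = ½·(60 − 45)·30 = 225.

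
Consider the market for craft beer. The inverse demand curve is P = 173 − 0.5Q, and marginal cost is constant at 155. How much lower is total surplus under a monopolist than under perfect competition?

Perfect competition: P = MC = 155, so 173 − 0.5Q = 155 and Q = 36.
CS = ½·(173 − 155)·36 = 324; PS = (155 − 155)·36 = 0; TS = 324.
The monopolist equates marginal revenue to marginal cost: 173 − Q = 155, so Q = 18. From demand, P = 164.
CS = ½·(173 − 164)·18 = 81; PS = (164 − 155)·18 = 162; TS = 243.
Change in total surplus: 243 − 324 = −81.

Total surplus falls by 81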